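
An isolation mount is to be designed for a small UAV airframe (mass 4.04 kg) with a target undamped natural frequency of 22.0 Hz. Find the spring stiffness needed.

ω_n = 2πf_n = 2π × 22.0 = 138.2 rad/s.
k = m·ω_n² = 4.04 × 138.2² = 4.04 × 19110 = 77190 N/m.

77200 N/m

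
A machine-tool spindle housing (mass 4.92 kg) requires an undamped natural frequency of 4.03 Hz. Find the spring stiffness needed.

3150 N/m

ω_n = 2πf_n = 2π × 4.03 = 25.32 rad/s.
k = m·ω_n² = 4.92 × 25.32² = 4.92 × 641.2 = 3155 N/m.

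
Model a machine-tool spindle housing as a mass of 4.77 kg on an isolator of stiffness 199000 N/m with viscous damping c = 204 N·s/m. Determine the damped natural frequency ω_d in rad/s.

ω_n = √(k/m) = √(199000/4.77) = 204.3 rad/s.
Critical damping c_c = 2√(k·m) = 2√(199000 × 4.77) = 1949 N·s/m, so ζ = c/c_c = 204/1949 = 0.1047.
ω_d = ω_n√(1 − ζ²) = 204.3 × √(1 − 0.0110) = 203.1 rad/s.

203 rad/s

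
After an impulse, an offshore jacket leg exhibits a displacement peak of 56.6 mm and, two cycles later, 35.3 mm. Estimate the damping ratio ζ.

Logarithmic decrement δ = (1/n)·ln(x₀/x_n) = (1/2)·ln(56.6/35.3) = (1/2)·ln(1.603) = 0.2361.
ζ = δ/√(4π² + δ²) = 0.2361/√(39.48 + 0.0557) = 0.2361/6.288 = 0.03754.

0.0375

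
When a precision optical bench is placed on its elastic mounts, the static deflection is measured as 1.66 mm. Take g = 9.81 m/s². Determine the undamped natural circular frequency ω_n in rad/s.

ω_n = √(g/δ_st) = √(9.81/0.00166) = √5910 = 76.87 rad/s.

76.9 rad/s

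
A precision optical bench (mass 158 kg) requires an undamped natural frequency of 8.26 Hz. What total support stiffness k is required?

426000 N/m

ω_n = 2πf_n = 2π × 8.26 = 51.90 rad/s.
k = m·ω_n² = 158 × 51.90² = 158 × 2694 = 425600 N/m.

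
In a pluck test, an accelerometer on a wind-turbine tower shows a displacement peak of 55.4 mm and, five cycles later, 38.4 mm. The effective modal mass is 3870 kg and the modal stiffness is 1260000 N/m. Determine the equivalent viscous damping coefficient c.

1630 N·s/m

Logarithmic decrement δ = (1/n)·ln(x₀/x_n) = (1/5)·ln(55.4/38.4) = (1/5)·ln(1.443) = 0.07330.
ζ = δ/√(4π² + δ²) = 0.07330/√(39.48 + 0.00537) = 0.07330/6.284 = 0.01167.
c = ζ · 2√(km) = 0.01167 × 2√(1260000 × 3870) = 0.01167 × 139700 = 1629 N·s/m.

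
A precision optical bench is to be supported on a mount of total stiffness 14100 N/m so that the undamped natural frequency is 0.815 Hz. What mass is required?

ω_n = 2πf_n = 2π × 0.815 = 5.121 rad/s.
m = k/ω_n² = 14100/5.121² = 14100/26.22 = 537.7 kg.

538 kg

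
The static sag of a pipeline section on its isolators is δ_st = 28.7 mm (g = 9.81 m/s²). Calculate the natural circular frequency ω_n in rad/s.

ω_n = √(g/δ_st) = √(9.81/0.0287) = √341.8 = 18.49 rad/s.

18.5 rad/s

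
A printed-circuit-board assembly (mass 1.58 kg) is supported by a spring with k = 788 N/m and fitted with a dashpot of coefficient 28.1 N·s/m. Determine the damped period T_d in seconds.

0.307 s

ω_n = √(k/m) = √(788.0/1.58) = 22.33 rad/s.
Critical damping c_c = 2√(k·m) = 2√(788.0 × 1.58) = 70.57 N·s/m, so ζ = c/c_c = 28.1/70.57 = 0.3982.
ω_d = ω_n√(1 − ζ²) = 22.33 × √(1 − 0.159) = 20.49 rad/s.
T_d = 2π/ω_d = 0.3067 s.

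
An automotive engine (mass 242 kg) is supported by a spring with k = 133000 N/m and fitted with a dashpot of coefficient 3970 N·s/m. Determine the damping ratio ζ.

0.350

ω_n = √(k/m) = √(133000/242) = 23.44 rad/s.
Critical damping c_c = 2√(k·m) = 2√(133000 × 242) = 11350 N·s/m, so ζ = c/c_c = 3970/11350 = 0.3499.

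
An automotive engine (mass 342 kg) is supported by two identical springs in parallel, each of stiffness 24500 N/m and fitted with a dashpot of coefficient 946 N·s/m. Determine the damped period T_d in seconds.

Parallel springs add: k_eq = 2 × 24500 = 49000 N/m.
ω_n = √(k_eq/m) = √(49000/342) = 11.97 rad/s.
Critical damping c_c = 2√(k_eq·m) = 2√(49000 × 342) = 8187 N·s/m, so ζ = c/c_c = 946/8187 = 0.1155.
ω_d = ω_n√(1 − ζ²) = 11.97 × √(1 − 0.0134) = 11.89 rad/s.
T_d = 2π/ω_d = 0.5285 s.

0.528 s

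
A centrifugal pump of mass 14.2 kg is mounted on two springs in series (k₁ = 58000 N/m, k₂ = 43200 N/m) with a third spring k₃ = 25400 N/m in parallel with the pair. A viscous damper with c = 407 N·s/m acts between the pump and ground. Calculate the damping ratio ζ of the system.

0.241

Series pair: k_s = k₁k₂/(k₁+k₂) = (58000)(43200)/(58000 + 43200) = 24760 N/m. In parallel with k₃: k_eq = 24760 + 25400 = 50160 N/m.
ω_n = √(k_eq/m) = √(50160/14.2) = 59.43 rad/s.
Critical damping c_c = 2√(k_eq·m) = 2√(50160 × 14.2) = 1688 N·s/m, so ζ = c/c_c = 407/1688 = 0.2411.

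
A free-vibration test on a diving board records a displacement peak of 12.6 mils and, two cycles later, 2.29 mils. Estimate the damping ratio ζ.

Logarithmic decrement δ = (1/n)·ln(x₀/x_n) = (1/2)·ln(12.6/2.29) = (1/2)·ln(5.502) = 0.8526.
ζ = δ/√(4π² + δ²) = 0.8526/√(39.48 + 0.727) = 0.8526/6.341 = 0.1345.

0.134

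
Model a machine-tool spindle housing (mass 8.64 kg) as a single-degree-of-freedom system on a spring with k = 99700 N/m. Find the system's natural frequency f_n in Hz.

17.1 Hz

ω_n = √(k/m) = √(99700/8.64) = √11540 = 107.4 rad/s.
f_n = ω_n/(2π) = 107.4/6.283 = 17.10 Hz.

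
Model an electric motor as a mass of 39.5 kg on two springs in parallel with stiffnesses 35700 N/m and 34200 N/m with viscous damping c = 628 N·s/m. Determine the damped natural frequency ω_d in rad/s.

41.3 rad/s

Parallel springs add: k_eq = 35700 + 34200 = 69900 N/m.
ω_n = √(k_eq/m) = √(69900/39.5) = 42.07 rad/s.
Critical damping c_c = 2√(k_eq·m) = 2√(69900 × 39.5) = 3323 N·s/m, so ζ = c/c_c = 628/3323 = 0.1890.
ω_d = ω_n√(1 − ζ²) = 42.07 × √(1 − 0.0357) = 41.31 rad/s.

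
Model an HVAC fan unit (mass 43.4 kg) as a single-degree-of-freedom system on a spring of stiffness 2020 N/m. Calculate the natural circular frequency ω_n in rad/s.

ω_n = √(k/m) = √(2020/43.4) = √46.54 = 6.822 rad/s.

6.82 rad/s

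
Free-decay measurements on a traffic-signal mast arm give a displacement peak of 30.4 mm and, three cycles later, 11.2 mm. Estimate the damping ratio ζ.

Logarithmic decrement δ = (1/n)·ln(x₀/x_n) = (1/3)·ln(30.4/11.2) = (1/3)·ln(2.714) = 0.3328.
ζ = δ/√(4π² + δ²) = 0.3328/√(39.48 + 0.111) = 0.3328/6.292 = 0.05290.

0.0529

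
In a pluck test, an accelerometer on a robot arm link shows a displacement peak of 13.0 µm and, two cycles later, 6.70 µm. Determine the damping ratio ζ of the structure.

0.0527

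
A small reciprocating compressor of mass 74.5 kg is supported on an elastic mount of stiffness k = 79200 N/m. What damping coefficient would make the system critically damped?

c_c = 2√(k·m) = 2√(79200 × 74.5) = 2 × 2429 = 4858 N·s/m.

4860 N·s/m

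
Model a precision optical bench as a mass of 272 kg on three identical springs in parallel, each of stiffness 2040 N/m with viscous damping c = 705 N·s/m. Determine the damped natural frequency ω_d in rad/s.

4.56 rad/s

Parallel springs add: k_eq = 3 × 2040 = 6120 N/m.
ω_n = √(k_eq/m) = √(6120/272) = 4.743 rad/s.
Critical damping c_c = 2√(k_eq·m) = 2√(6120 × 272) = 2580 N·s/m, so ζ = c/c_c = 705/2580 = 0.2732.
ω_d = ω_n√(1 − ζ²) = 4.743 × √(1 − 0.0746) = 4.563 rad/s.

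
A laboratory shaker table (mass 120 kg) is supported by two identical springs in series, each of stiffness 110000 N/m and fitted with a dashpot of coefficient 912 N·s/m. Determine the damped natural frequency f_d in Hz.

Series springs: 1/k_eq = 2/110000, so k_eq = 110000/2 = 55000 N/m.
ω_n = √(k_eq/m) = √(55000/120) = 21.41 rad/s.
Critical damping c_c = 2√(k_eq·m) = 2√(55000 × 120) = 5138 N·s/m, so ζ = c/c_c = 912/5138 = 0.1775.
ω_d = ω_n√(1 − ζ²) = 21.41 × √(1 − 0.0315) = 21.07 rad/s.
f_d = ω_d/(2π) = 3.353 Hz.

3.35 Hz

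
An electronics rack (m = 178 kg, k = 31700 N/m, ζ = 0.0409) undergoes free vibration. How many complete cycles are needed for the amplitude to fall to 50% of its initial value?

Logarithmic decrement δ = 2πζ/√(1 − ζ²) = 2π × 0.04090/√(1 − 0.00167) = 0.2572.
x_n/x₀ = e^(−nδ) ≤ 0.5; take ln: n ≥ ln(1/0.5)/δ = 0.6931/0.2572 = 2.695.
So 3 complete cycles are required.

3 cycles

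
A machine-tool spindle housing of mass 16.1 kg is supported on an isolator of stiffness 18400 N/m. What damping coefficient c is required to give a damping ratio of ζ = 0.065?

70.8 N·s/m

c_c = 2√(k·m) = 2√(18400 × 16.1) = 1089 N·s/m.
c = ζ·c_c = 0.065 × 1089 = 70.76 N·s/m.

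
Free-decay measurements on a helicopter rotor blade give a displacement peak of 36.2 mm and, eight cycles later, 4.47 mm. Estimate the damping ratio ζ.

Logarithmic decrement δ = (1/n)·ln(x₀/x_n) = (1/8)·ln(36.2/4.47) = (1/8)·ln(8.098) = 0.2615.
ζ = δ/√(4π² + δ²) = 0.2615/√(39.48 + 0.0684) = 0.2615/6.289 = 0.04158.

0.0416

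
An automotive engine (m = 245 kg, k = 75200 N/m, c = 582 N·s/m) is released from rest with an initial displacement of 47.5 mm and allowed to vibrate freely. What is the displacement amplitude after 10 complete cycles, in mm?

ζ = c/(2√(km)) = 582/(2√(75200 × 245)) = 582/8585 = 0.06780.
Logarithmic decrement δ = 2πζ/√(1 − ζ²) = 2π × 0.06780/√(1 − 0.00460) = 0.4270.
After n cycles, x_n/x₀ = e^(−nδ), so x_10 = 47.5 × e^(−10 × 0.4270) = 47.5 × 0.01399 = 0.6644 mm.

0.664 mm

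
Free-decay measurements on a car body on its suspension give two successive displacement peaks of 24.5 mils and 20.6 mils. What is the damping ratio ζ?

0.0276

Logarithmic decrement δ = (1/n)·ln(x₀/x_n) = (1/1)·ln(24.5/20.6) = (1/1)·ln(1.189) = 0.1734.
ζ = δ/√(4π² + δ²) = 0.1734/√(39.48 + 0.0301) = 0.1734/6.286 = 0.02758.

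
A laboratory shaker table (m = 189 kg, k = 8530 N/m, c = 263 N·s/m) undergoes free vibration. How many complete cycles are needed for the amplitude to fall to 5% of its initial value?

5 cycles

ζ = c/(2√(km)) = 263/(2√(8530 × 189)) = 263/2539 = 0.1036.
Logarithmic decrement δ = 2πζ/√(1 − ζ²) = 2π × 0.1036/√(1 − 0.0107) = 0.6542.
x_n/x₀ = e^(−nδ) ≤ 0.05; take ln: n ≥ ln(1/0.05)/δ = 2.996/0.6542 = 4.579.
So 5 complete cycles are required.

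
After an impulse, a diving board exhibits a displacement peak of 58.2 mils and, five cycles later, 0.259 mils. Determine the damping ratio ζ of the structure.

0.170

Logarithmic decrement δ = (1/n)·ln(x₀/x_n) = (1/5)·ln(58.2/0.259) = (1/5)·ln(224.7) = 1.083.
ζ = δ/√(4π² + δ²) = 1.083/√(39.48 + 1.17) = 1.083/6.376 = 0.1699.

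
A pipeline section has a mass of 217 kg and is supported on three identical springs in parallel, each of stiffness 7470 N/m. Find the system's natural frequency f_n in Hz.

1.62 Hz

Parallel springs add: k_eq = 3 × 7470 = 22410 N/m.
ω_n = √(k_eq/m) = √(22410/217) = √103.3 = 10.16 rad/s.
f_n = ω_n/(2π) = 10.16/6.283 = 1.617 Hz.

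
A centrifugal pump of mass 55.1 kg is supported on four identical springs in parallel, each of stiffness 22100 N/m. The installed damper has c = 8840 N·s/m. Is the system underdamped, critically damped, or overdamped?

overdamped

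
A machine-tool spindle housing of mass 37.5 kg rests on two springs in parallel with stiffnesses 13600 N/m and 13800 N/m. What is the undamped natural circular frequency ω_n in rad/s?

27.0 rad/s

Parallel springs add: k_eq = 13600 + 13800 = 27400 N/m.
ω_n = √(k_eq/m) = √(27400/37.5) = √730.7 = 27.03 rad/s.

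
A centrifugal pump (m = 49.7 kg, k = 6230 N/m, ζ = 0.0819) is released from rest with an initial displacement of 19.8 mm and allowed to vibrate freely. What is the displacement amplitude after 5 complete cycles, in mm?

1.50 mm

Logarithmic decrement δ = 2πζ/√(1 − ζ²) = 2π × 0.08190/√(1 − 0.00671) = 0.5163.
After n cycles, x_n/x₀ = e^(−nδ), so x_5 = 19.8 × e^(−5 × 0.5163) = 19.8 × 0.07565 = 1.498 mm.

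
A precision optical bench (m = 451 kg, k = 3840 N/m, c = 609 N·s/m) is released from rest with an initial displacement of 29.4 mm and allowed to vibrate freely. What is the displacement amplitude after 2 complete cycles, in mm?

1.48 mm

ζ = c/(2√(km)) = 609/(2√(3840 × 451)) = 609/2632 = 0.2314.
Logarithmic decrement δ = 2πζ/√(1 − ζ²) = 2π × 0.2314/√(1 − 0.0535) = 1.494.
After n cycles, x_n/x₀ = e^(−nδ), so x_2 = 29.4 × e^(−2 × 1.494) = 29.4 × 0.05035 = 1.480 mm.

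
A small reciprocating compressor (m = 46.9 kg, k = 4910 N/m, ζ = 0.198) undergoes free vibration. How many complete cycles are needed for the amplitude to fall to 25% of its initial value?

Logarithmic decrement δ = 2πζ/√(1 − ζ²) = 2π × 0.1980/√(1 − 0.0392) = 1.269.
x_n/x₀ = e^(−nδ) ≤ 0.25; take ln: n ≥ ln(1/0.25)/δ = 1.386/1.269 = 1.092.
So 2 complete cycles are required.

2 cycles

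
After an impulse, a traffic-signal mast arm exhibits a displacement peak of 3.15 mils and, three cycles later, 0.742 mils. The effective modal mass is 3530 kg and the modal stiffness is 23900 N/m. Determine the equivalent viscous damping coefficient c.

Logarithmic decrement δ = (1/n)·ln(x₀/x_n) = (1/3)·ln(3.15/0.742) = (1/3)·ln(4.245) = 0.4819.
ζ = δ/√(4π² + δ²) = 0.4819/√(39.48 + 0.232) = 0.4819/6.302 = 0.07648.
c = ζ · 2√(km) = 0.07648 × 2√(23900 × 3530) = 0.07648 × 18370 = 1405 N·s/m.

1400 N·s/m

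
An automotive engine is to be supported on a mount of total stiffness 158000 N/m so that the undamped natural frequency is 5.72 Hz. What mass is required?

ω_n = 2πf_n = 2π × 5.72 = 35.94 rad/s.
m = k/ω_n² = 158000/35.94² = 158000/1292 = 122.3 kg.

122 kg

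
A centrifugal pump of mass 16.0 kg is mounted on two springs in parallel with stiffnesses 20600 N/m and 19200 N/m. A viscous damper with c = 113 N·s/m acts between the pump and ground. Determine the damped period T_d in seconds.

0.126 s

Parallel springs add: k_eq = 20600 + 19200 = 39800 N/m.
ω_n = √(k_eq/m) = √(39800/16.0) = 49.87 rad/s.
Critical damping c_c = 2√(k_eq·m) = 2√(39800 × 16.0) = 1596 N·s/m, so ζ = c/c_c = 113/1596 = 0.07080.
ω_d = ω_n√(1 − ζ²) = 49.87 × √(1 − 0.00501) = 49.75 rad/s.
T_d = 2π/ω_d = 0.1263 s.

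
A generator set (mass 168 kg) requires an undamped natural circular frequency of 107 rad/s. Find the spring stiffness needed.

1920000 N/m

k = m·ω_n² = 168 × 107.0² = 168 × 11450 = 1923000 N/m.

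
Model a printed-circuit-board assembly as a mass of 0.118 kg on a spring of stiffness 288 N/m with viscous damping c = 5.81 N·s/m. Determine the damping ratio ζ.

0.498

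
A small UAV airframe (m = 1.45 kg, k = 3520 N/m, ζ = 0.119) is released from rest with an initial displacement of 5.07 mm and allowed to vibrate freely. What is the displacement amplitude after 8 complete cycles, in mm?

0.0123 mm

Logarithmic decrement δ = 2πζ/√(1 − ζ²) = 2π × 0.1190/√(1 − 0.0142) = 0.7531.
After n cycles, x_n/x₀ = e^(−nδ), so x_8 = 5.07 × e^(−8 × 0.7531) = 5.07 × 0.002419 = 0.01226 mm.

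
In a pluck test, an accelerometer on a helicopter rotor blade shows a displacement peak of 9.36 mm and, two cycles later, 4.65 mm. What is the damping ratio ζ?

Logarithmic decrement δ = (1/n)·ln(x₀/x_n) = (1/2)·ln(9.36/4.65) = (1/2)·ln(2.013) = 0.3498.
ζ = δ/√(4π² + δ²) = 0.3498/√(39.48 + 0.122) = 0.3498/6.293 = 0.05558.

0.0556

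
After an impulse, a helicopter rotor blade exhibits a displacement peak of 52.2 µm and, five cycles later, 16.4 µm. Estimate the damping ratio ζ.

Logarithmic decrement δ = (1/n)·ln(x₀/x_n) = (1/5)·ln(52.2/16.4) = (1/5)·ln(3.183) = 0.2316.
ζ = δ/√(4π² + δ²) = 0.2316/√(39.48 + 0.0536) = 0.2316/6.287 = 0.03683.

0.0368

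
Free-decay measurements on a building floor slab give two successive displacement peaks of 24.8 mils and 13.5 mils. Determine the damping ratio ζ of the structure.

0.0963

Logarithmic decrement δ = (1/n)·ln(x₀/x_n) = (1/1)·ln(24.8/13.5) = (1/1)·ln(1.837) = 0.6082.
ζ = δ/√(4π² + δ²) = 0.6082/√(39.48 + 0.370) = 0.6082/6.313 = 0.09634.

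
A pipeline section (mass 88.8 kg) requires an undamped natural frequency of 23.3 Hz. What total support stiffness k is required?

1900000 N/m

ω_n = 2πf_n = 2π × 23.3 = 146.4 rad/s.
k = m·ω_n² = 88.8 × 146.4² = 88.8 × 21430 = 1903000 N/m.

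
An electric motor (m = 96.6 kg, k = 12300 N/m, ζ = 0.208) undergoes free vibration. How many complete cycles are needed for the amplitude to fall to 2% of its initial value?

3 cycles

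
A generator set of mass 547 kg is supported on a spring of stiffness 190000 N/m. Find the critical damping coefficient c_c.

20400 N·s/m

c_c = 2√(k·m) = 2√(190000 × 547) = 2 × 10190 = 20390 N·s/m.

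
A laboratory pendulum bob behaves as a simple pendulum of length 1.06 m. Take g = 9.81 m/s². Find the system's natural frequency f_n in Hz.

For a simple pendulum ω_n = √(g/L) = √(9.81/1.06) = √9.255 = 3.042 rad/s.
f_n = ω_n/(2π) = 3.042/6.283 = 0.4842 Hz.

0.484 Hz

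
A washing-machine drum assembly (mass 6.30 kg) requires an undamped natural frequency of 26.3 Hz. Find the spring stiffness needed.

172000 N/m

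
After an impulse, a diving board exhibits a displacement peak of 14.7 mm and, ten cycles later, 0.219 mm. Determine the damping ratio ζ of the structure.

Logarithmic decrement δ = (1/n)·ln(x₀/x_n) = (1/10)·ln(14.7/0.219) = (1/10)·ln(67.12) = 0.4207.
ζ = δ/√(4π² + δ²) = 0.4207/√(39.48 + 0.177) = 0.4207/6.297 = 0.06680.

0.0668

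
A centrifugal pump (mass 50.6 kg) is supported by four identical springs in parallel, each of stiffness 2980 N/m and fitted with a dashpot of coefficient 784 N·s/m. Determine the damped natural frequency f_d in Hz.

2.11 Hz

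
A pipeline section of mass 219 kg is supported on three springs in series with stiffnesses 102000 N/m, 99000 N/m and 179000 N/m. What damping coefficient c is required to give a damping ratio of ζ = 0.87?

Series springs: 1/k_eq = 1/102000 + 1/99000 + 1/179000 = 2.549×10^-5, so k_eq = 39230 N/m.
c_c = 2√(k_eq·m) = 2√(39230 × 219) = 5862 N·s/m.
c = ζ·c_c = 0.87 × 5862 = 5100 N·s/m.

5100 N·s/m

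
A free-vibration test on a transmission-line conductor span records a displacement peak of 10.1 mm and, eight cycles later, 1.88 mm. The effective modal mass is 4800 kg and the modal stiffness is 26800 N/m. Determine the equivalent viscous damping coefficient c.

758 N·s/m

Logarithmic decrement δ = (1/n)·ln(x₀/x_n) = (1/8)·ln(10.1/1.88) = (1/8)·ln(5.372) = 0.2102.
ζ = δ/√(4π² + δ²) = 0.2102/√(39.48 + 0.0442) = 0.2102/6.287 = 0.03343.
c = ζ · 2√(km) = 0.03343 × 2√(26800 × 4800) = 0.03343 × 22680 = 758.3 N·s/m.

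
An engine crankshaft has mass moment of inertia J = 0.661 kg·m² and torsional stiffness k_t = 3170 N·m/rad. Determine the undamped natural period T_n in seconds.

0.0907 s

ω_n = √(k_t/J) = √(3170/0.661) = √4796 = 69.25 rad/s.
T_n = 2π/ω_n = 6.283/69.25 = 0.09073 s.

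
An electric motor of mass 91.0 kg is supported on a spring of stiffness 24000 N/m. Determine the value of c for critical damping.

2960 N·s/m

c_c = 2√(k·m) = 2√(24000 × 91.0) = 2 × 1478 = 2956 N·s/m.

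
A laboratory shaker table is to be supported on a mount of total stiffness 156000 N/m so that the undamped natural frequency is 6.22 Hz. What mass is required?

102 kg

ω_n = 2πf_n = 2π × 6.22 = 39.08 rad/s.
m = k/ω_n² = 156000/39.08² = 156000/1527 = 102.1 kg.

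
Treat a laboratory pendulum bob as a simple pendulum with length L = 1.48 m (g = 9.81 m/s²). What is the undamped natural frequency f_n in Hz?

0.410 Hz

For a simple pendulum ω_n = √(g/L) = √(9.81/1.48) = √6.628 = 2.575 rad/s.
f_n = ω_n/(2π) = 2.575/6.283 = 0.4098 Hz.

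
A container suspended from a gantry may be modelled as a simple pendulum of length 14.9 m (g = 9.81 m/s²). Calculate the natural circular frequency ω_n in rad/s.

For a simple pendulum ω_n = √(g/L) = √(9.81/14.9) = √0.6584 = 0.8114 rad/s.

0.811 rad/s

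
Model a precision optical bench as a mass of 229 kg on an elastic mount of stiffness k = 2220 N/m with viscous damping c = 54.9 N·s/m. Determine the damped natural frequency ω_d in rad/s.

3.11 rad/s

ω_n = √(k/m) = √(2220/229) = 3.114 rad/s.
Critical damping c_c = 2√(k·m) = 2√(2220 × 229) = 1426 N·s/m, so ζ = c/c_c = 54.9/1426 = 0.03850.
ω_d = ω_n√(1 − ζ²) = 3.114 × √(1 − 0.00148) = 3.111 rad/s.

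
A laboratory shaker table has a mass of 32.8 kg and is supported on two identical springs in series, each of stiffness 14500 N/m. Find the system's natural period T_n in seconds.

0.423 s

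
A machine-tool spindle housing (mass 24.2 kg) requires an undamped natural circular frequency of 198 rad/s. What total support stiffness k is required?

k = m·ω_n² = 24.2 × 198.0² = 24.2 × 39200 = 948700 N/m.

949000 N/m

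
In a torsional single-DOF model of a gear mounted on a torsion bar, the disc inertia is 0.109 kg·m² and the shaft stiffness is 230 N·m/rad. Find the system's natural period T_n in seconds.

0.137 s

ω_n = √(k_t/J) = √(230/0.109) = √2110 = 45.94 rad/s.
T_n = 2π/ω_n = 6.283/45.94 = 0.1368 s.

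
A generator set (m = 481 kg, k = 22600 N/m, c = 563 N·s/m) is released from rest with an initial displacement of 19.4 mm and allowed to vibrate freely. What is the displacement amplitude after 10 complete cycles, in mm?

ζ = c/(2√(km)) = 563/(2√(22600 × 481)) = 563/6594 = 0.08538.
Logarithmic decrement δ = 2πζ/√(1 − ζ²) = 2π × 0.08538/√(1 − 0.00729) = 0.5384.
After n cycles, x_n/x₀ = e^(−nδ), so x_10 = 19.4 × e^(−10 × 0.5384) = 19.4 × 0.004589 = 0.08902 mm.

0.0890 mm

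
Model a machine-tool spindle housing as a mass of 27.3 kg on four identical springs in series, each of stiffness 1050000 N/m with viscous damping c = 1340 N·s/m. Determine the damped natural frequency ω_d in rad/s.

94.9 rad/s

Series springs: 1/k_eq = 4/1050000, so k_eq = 1050000/4 = 262500 N/m.
ω_n = √(k_eq/m) = √(262500/27.3) = 98.06 rad/s.
Critical damping c_c = 2√(k_eq·m) = 2√(262500 × 27.3) = 5354 N·s/m, so ζ = c/c_c = 1340/5354 = 0.2503.
ω_d = ω_n√(1 − ζ²) = 98.06 × √(1 − 0.0626) = 94.94 rad/s.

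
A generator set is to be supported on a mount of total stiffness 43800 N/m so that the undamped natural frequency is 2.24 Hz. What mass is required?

ω_n = 2πf_n = 2π × 2.24 = 14.07 rad/s.
m = k/ω_n² = 43800/14.07² = 43800/198.1 = 221.1 kg.

221 kg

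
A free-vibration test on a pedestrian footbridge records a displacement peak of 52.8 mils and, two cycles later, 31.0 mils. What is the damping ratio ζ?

0.0423

Logarithmic decrement δ = (1/n)·ln(x₀/x_n) = (1/2)·ln(52.8/31.0) = (1/2)·ln(1.703) = 0.2663.
ζ = δ/√(4π² + δ²) = 0.2663/√(39.48 + 0.0709) = 0.2663/6.289 = 0.04234.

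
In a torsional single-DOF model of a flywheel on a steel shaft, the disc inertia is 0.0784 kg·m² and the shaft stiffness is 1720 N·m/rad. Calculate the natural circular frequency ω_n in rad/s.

148 rad/s

ω_n = √(k_t/J) = √(1720/0.0784) = √21940 = 148.1 rad/s.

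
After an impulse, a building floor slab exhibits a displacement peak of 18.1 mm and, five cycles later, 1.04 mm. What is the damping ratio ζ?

0.0906

Logarithmic decrement δ = (1/n)·ln(x₀/x_n) = (1/5)·ln(18.1/1.04) = (1/5)·ln(17.40) = 0.5713.
ζ = δ/√(4π² + δ²) = 0.5713/√(39.48 + 0.326) = 0.5713/6.309 = 0.09056.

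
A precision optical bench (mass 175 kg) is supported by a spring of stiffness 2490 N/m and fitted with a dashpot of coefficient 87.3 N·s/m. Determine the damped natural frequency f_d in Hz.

0.599 Hz

ω_n = √(k/m) = √(2490/175) = 3.772 rad/s.
Critical damping c_c = 2√(k·m) = 2√(2490 × 175) = 1320 N·s/m, so ζ = c/c_c = 87.3/1320 = 0.06612.
ω_d = ω_n√(1 − ζ²) = 3.772 × √(1 − 0.00437) = 3.764 rad/s.
f_d = ω_d/(2π) = 0.5990 Hz.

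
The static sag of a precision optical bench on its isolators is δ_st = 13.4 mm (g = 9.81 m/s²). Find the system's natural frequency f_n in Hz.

ω_n = √(g/δ_st) = √(9.81/0.0134) = √732.1 = 27.06 rad/s.
f_n = ω_n/(2π) = 27.06/6.283 = 4.306 Hz.

4.31 Hz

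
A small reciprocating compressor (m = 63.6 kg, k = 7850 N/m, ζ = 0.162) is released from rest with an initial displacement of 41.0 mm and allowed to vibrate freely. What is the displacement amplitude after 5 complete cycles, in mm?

0.236 mm

Logarithmic decrement δ = 2πζ/√(1 − ζ²) = 2π × 0.1620/√(1 − 0.0262) = 1.032.
After n cycles, x_n/x₀ = e^(−nδ), so x_5 = 41.0 × e^(−5 × 1.032) = 41.0 × 0.005756 = 0.2360 mm.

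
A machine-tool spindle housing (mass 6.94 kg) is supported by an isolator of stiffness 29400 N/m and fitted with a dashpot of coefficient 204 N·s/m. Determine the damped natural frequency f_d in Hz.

ω_n = √(k/m) = √(29400/6.94) = 65.09 rad/s.
Critical damping c_c = 2√(k·m) = 2√(29400 × 6.94) = 903.4 N·s/m, so ζ = c/c_c = 204/903.4 = 0.2258.
ω_d = ω_n√(1 − ζ²) = 65.09 × √(1 − 0.0510) = 63.41 rad/s.
f_d = ω_d/(2π) = 10.09 Hz.

10.1 Hz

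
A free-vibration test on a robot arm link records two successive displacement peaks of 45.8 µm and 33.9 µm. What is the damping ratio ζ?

Logarithmic decrement δ = (1/n)·ln(x₀/x_n) = (1/1)·ln(45.8/33.9) = (1/1)·ln(1.351) = 0.3009.
ζ = δ/√(4π² + δ²) = 0.3009/√(39.48 + 0.0905) = 0.3009/6.290 = 0.04783.

0.0478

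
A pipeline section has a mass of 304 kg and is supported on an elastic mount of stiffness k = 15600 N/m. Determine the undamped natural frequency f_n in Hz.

ω_n = √(k/m) = √(15600/304) = √51.32 = 7.164 rad/s.
f_n = ω_n/(2π) = 7.164/6.283 = 1.140 Hz.

1.14 Hz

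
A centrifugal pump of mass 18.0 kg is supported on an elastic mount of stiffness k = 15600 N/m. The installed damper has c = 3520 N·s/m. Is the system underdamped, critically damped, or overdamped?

c_c = 2√(k·m) = 1060 N·s/m; ζ = c/c_c = 3520/1060 = 3.32.
Since ζ > 1 the system is overdamped.

overdamped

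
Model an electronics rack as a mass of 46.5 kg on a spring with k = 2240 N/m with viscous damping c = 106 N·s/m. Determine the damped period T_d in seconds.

0.918 s

ω_n = √(k/m) = √(2240/46.5) = 6.941 rad/s.
Critical damping c_c = 2√(k·m) = 2√(2240 × 46.5) = 645.5 N·s/m, so ζ = c/c_c = 106/645.5 = 0.1642.
ω_d = ω_n√(1 − ζ²) = 6.941 × √(1 − 0.0270) = 6.846 rad/s.
T_d = 2π/ω_d = 0.9177 s.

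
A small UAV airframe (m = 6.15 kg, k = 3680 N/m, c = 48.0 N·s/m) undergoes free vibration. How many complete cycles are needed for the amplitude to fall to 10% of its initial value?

3 cycles

ζ = c/(2√(km)) = 48.0/(2√(3680 × 6.15)) = 48.0/300.9 = 0.1595.
Logarithmic decrement δ = 2πζ/√(1 − ζ²) = 2π × 0.1595/√(1 − 0.0255) = 1.015.
x_n/x₀ = e^(−nδ) ≤ 0.1; take ln: n ≥ ln(1/0.1)/δ = 2.303/1.015 = 2.268.
So 3 complete cycles are required.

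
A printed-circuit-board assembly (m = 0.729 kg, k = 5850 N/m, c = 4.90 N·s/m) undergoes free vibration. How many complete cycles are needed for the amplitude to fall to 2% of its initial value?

ζ = c/(2√(km)) = 4.90/(2√(5850 × 0.729)) = 4.90/130.6 = 0.03752.
Logarithmic decrement δ = 2πζ/√(1 − ζ²) = 2π × 0.03752/√(1 − 0.00141) = 0.2359.
x_n/x₀ = e^(−nδ) ≤ 0.02; take ln: n ≥ ln(1/0.02)/δ = 3.912/0.2359 = 16.58.
So 17 complete cycles are required.

17 cycles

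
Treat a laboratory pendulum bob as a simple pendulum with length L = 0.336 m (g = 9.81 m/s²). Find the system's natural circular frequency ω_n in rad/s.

For a simple pendulum ω_n = √(g/L) = √(9.81/0.336) = √29.20 = 5.403 rad/s.

5.40 rad/s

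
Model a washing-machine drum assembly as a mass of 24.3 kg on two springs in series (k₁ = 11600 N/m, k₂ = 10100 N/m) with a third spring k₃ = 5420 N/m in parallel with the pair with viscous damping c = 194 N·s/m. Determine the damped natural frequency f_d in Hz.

Series pair: k_s = k₁k₂/(k₁+k₂) = (11600)(10100)/(11600 + 10100) = 5399 N/m. In parallel with k₃: k_eq = 5399 + 5420 = 10820 N/m.
ω_n = √(k_eq/m) = √(10820/24.3) = 21.10 rad/s.
Critical damping c_c = 2√(k_eq·m) = 2√(10820 × 24.3) = 1025 N·s/m, so ζ = c/c_c = 194/1025 = 0.1892.
ω_d = ω_n√(1 − ζ²) = 21.10 × √(1 − 0.0358) = 20.72 rad/s.
f_d = ω_d/(2π) = 3.298 Hz.

3.30 Hz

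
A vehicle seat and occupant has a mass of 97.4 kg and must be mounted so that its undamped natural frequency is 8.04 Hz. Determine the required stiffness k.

ω_n = 2πf_n = 2π × 8.04 = 50.52 rad/s.
k = m·ω_n² = 97.4 × 50.52² = 97.4 × 2552 = 248600 N/m.

249000 N/m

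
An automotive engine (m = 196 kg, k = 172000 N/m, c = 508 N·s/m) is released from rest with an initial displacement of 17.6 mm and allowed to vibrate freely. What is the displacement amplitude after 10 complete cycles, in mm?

1.12 mm

ζ = c/(2√(km)) = 508/(2√(172000 × 196)) = 508/11610 = 0.04375.
Logarithmic decrement δ = 2πζ/√(1 − ζ²) = 2π × 0.04375/√(1 − 0.00191) = 0.2751.
After n cycles, x_n/x₀ = e^(−nδ), so x_10 = 17.6 × e^(−10 × 0.2751) = 17.6 × 0.06385 = 1.124 mm.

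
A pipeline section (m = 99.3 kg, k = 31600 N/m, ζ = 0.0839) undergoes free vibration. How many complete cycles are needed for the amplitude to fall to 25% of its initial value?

Logarithmic decrement δ = 2πζ/√(1 − ζ²) = 2π × 0.08390/√(1 − 0.00704) = 0.5290.
x_n/x₀ = e^(−nδ) ≤ 0.25; take ln: n ≥ ln(1/0.25)/δ = 1.386/0.5290 = 2.620.
So 3 complete cycles are required.

3 cycles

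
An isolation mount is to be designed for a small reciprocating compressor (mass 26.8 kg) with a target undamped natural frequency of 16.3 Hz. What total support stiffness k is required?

281000 N/m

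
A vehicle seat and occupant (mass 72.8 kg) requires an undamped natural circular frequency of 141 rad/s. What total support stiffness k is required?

k = m·ω_n² = 72.8 × 141.0² = 72.8 × 19880 = 1447000 N/m.

1450000 N/m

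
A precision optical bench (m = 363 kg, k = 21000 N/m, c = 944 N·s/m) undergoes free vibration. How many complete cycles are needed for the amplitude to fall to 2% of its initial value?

4 cycles

ζ = c/(2√(km)) = 944/(2√(21000 × 363)) = 944/5522 = 0.1710.
Logarithmic decrement δ = 2πζ/√(1 − ζ²) = 2π × 0.1710/√(1 − 0.0292) = 1.090.
x_n/x₀ = e^(−nδ) ≤ 0.02; take ln: n ≥ ln(1/0.02)/δ = 3.912/1.090 = 3.588.
So 4 complete cycles are required.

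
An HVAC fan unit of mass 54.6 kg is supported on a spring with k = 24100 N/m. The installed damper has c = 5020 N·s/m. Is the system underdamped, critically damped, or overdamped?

overdamped

c_c = 2√(k·m) = 2294 N·s/m; ζ = c/c_c = 5020/2294 = 2.19.
Since ζ > 1 the system is overdamped.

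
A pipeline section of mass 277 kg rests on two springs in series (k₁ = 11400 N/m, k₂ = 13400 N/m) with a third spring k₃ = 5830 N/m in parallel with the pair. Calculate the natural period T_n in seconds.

Series pair: k_s = k₁k₂/(k₁+k₂) = (11400)(13400)/(11400 + 13400) = 6160 N/m. In parallel with k₃: k_eq = 6160 + 5830 = 11990 N/m.
ω_n = √(k_eq/m) = √(11990/277) = √43.28 = 6.579 rad/s.
T_n = 2π/ω_n = 6.283/6.579 = 0.9550 s.

0.955 s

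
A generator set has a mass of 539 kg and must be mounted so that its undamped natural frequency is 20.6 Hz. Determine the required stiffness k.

ω_n = 2πf_n = 2π × 20.6 = 129.4 rad/s.
k = m·ω_n² = 539 × 129.4² = 539 × 16750 = 9030000 N/m.

9030000 N/m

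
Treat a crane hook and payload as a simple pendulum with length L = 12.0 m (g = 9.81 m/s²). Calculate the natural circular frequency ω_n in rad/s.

0.904 rad/s

For a simple pendulum ω_n = √(g/L) = √(9.81/12.0) = √0.8175 = 0.9042 rad/s.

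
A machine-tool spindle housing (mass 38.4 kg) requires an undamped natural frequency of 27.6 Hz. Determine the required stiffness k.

ω_n = 2πf_n = 2π × 27.6 = 173.4 rad/s.
k = m·ω_n² = 38.4 × 173.4² = 38.4 × 30070 = 1155000 N/m.

1150000 N/m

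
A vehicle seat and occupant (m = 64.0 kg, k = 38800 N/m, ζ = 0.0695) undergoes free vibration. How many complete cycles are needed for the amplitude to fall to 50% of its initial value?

2 cycles

Logarithmic decrement δ = 2πζ/√(1 − ζ²) = 2π × 0.06950/√(1 − 0.00483) = 0.4377.
x_n/x₀ = e^(−nδ) ≤ 0.5; take ln: n ≥ ln(1/0.5)/δ = 0.6931/0.4377 = 1.583.
So 2 complete cycles are required.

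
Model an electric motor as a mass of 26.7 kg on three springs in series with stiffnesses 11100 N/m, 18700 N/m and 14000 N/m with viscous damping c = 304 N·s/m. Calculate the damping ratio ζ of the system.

0.431

Series springs: 1/k_eq = 1/11100 + 1/18700 + 1/14000 = 0.0002150, so k_eq = 4651 N/m.
ω_n = √(k_eq/m) = √(4651/26.7) = 13.20 rad/s.
Critical damping c_c = 2√(k_eq·m) = 2√(4651 × 26.7) = 704.8 N·s/m, so ζ = c/c_c = 304/704.8 = 0.4313.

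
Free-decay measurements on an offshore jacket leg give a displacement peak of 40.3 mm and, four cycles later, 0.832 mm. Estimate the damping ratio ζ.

Logarithmic decrement δ = (1/n)·ln(x₀/x_n) = (1/4)·ln(40.3/0.832) = (1/4)·ln(48.44) = 0.9701.
ζ = δ/√(4π² + δ²) = 0.9701/√(39.48 + 0.941) = 0.9701/6.358 = 0.1526.

0.153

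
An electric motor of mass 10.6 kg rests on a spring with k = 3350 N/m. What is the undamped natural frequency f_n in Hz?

ω_n = √(k/m) = √(3350/10.6) = √316.0 = 17.78 rad/s.
f_n = ω_n/(2π) = 17.78/6.283 = 2.829 Hz.

2.83 Hz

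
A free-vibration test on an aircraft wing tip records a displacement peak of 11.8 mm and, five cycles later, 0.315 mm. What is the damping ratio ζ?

Logarithmic decrement δ = (1/n)·ln(x₀/x_n) = (1/5)·ln(11.8/0.315) = (1/5)·ln(37.46) = 0.7247.
ζ = δ/√(4π² + δ²) = 0.7247/√(39.48 + 0.525) = 0.7247/6.325 = 0.1146.

0.115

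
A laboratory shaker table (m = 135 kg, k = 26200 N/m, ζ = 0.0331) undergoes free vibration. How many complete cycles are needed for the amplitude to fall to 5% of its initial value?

Logarithmic decrement δ = 2πζ/√(1 − ζ²) = 2π × 0.03310/√(1 − 0.00110) = 0.2081.
x_n/x₀ = e^(−nδ) ≤ 0.05; take ln: n ≥ ln(1/0.05)/δ = 2.996/0.2081 = 14.40.
So 15 complete cycles are required.

15 cycles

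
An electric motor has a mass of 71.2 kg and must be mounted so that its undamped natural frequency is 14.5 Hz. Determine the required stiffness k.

591000 N/m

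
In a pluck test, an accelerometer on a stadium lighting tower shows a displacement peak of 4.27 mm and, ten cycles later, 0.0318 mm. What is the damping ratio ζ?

Logarithmic decrement δ = (1/n)·ln(x₀/x_n) = (1/10)·ln(4.27/0.0318) = (1/10)·ln(134.3) = 0.4900.
ζ = δ/√(4π² + δ²) = 0.4900/√(39.48 + 0.240) = 0.4900/6.302 = 0.07775.

0.0777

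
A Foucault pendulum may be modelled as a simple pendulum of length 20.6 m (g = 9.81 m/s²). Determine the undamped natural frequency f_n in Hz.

0.110 Hz

For a simple pendulum ω_n = √(g/L) = √(9.81/20.6) = √0.4762 = 0.6901 rad/s.
f_n = ω_n/(2π) = 0.6901/6.283 = 0.1098 Hz.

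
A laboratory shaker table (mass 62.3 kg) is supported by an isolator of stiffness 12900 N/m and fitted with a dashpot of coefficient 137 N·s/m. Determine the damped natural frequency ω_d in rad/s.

14.3 rad/s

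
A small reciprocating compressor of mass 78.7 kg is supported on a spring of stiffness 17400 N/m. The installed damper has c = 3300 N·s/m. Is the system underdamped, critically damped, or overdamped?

c_c = 2√(k·m) = 2340 N·s/m; ζ = c/c_c = 3300/2340 = 1.41.
Since ζ > 1 the system is overdamped.

overdamped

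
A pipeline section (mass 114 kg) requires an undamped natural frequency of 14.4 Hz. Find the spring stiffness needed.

ω_n = 2πf_n = 2π × 14.4 = 90.48 rad/s.
k = m·ω_n² = 114 × 90.48² = 114 × 8186 = 933200 N/m.

933000 N/m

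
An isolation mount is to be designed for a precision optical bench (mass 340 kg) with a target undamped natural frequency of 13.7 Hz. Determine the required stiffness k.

2520000 N/m

ω_n = 2πf_n = 2π × 13.7 = 86.08 rad/s.
k = m·ω_n² = 340 × 86.08² = 340 × 7410 = 2519000 N/m.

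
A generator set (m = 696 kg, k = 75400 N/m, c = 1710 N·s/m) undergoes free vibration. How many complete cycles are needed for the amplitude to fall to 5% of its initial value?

ζ = c/(2√(km)) = 1710/(2√(75400 × 696)) = 1710/14490 = 0.1180.
Logarithmic decrement δ = 2πζ/√(1 − ζ²) = 2π × 0.1180/√(1 − 0.0139) = 0.7468.
x_n/x₀ = e^(−nδ) ≤ 0.05; take ln: n ≥ ln(1/0.05)/δ = 2.996/0.7468 = 4.011.
So 5 complete cycles are required.

5 cycles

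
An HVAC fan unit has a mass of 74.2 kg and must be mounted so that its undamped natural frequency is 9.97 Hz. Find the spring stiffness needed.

291000 N/m

ω_n = 2πf_n = 2π × 9.97 = 62.64 rad/s.
k = m·ω_n² = 74.2 × 62.64² = 74.2 × 3924 = 291200 N/m.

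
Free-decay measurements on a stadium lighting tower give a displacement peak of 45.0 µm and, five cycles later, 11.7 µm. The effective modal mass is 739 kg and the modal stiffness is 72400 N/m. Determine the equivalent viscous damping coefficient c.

627 N·s/m

Logarithmic decrement δ = (1/n)·ln(x₀/x_n) = (1/5)·ln(45.0/11.7) = (1/5)·ln(3.846) = 0.2694.
ζ = δ/√(4π² + δ²) = 0.2694/√(39.48 + 0.0726) = 0.2694/6.289 = 0.04284.
c = ζ · 2√(km) = 0.04284 × 2√(72400 × 739) = 0.04284 × 14630 = 626.7 N·s/m.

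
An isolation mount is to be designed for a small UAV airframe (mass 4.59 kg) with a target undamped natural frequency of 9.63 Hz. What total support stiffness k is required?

ω_n = 2πf_n = 2π × 9.63 = 60.51 rad/s.
k = m·ω_n² = 4.59 × 60.51² = 4.59 × 3661 = 16800 N/m.

16800 N/m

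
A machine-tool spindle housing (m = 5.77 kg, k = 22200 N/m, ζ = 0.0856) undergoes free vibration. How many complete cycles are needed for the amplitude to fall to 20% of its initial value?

3 cycles

Logarithmic decrement δ = 2πζ/√(1 − ζ²) = 2π × 0.08560/√(1 − 0.00733) = 0.5398.
x_n/x₀ = e^(−nδ) ≤ 0.2; take ln: n ≥ ln(1/0.2)/δ = 1.609/0.5398 = 2.981.
So 3 complete cycles are required.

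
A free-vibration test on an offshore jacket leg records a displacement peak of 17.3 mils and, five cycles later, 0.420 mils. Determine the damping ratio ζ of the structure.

Logarithmic decrement δ = (1/n)·ln(x₀/x_n) = (1/5)·ln(17.3/0.420) = (1/5)·ln(41.19) = 0.7436.
ζ = δ/√(4π² + δ²) = 0.7436/√(39.48 + 0.553) = 0.7436/6.327 = 0.1175.

0.118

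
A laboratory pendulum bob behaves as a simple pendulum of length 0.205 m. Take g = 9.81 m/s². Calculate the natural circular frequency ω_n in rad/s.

For a simple pendulum ω_n = √(g/L) = √(9.81/0.205) = √47.85 = 6.918 rad/s.

6.92 rad/s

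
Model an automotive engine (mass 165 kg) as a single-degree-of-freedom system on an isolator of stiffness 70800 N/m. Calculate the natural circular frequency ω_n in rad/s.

20.7 rad/s

ω_n = √(k/m) = √(70800/165) = √429.1 = 20.71 rad/s.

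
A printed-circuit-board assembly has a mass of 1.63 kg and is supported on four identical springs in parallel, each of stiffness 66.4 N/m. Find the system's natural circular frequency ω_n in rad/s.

12.8 rad/s

Parallel springs add: k_eq = 4 × 66.4 = 265.6 N/m.
ω_n = √(k_eq/m) = √(265.6/1.63) = √162.9 = 12.76 rad/s.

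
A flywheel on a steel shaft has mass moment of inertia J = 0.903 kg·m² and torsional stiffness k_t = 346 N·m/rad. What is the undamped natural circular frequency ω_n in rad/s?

19.6 rad/s

ω_n = √(k_t/J) = √(346/0.903) = √383.2 = 19.57 rad/s.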